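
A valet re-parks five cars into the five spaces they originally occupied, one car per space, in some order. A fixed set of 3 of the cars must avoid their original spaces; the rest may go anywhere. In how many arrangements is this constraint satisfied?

64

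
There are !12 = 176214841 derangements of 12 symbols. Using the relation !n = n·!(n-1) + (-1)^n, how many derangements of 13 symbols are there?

2290792932

!13 = 13·176214841 - 1 = 2290792932.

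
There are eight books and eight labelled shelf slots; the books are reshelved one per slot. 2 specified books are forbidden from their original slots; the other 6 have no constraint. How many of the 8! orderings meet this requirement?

30960

Let A_j be the event that the j-th constrained one is fixed. By inclusion-exclusion over the 2 events:
Σ_{j=0}^{2} (-1)^j C(2,j)(8-j)!
= C(2,0)·8! - C(2,1)·7! + C(2,2)·6!
= 40320 - 10080 + 720
= 30960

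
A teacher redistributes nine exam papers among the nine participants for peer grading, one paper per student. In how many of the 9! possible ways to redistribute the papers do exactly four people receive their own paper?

5544

Pick the 4 fixed positions: C(9,4) = 126 ways.
The remaining 5 must be deranged: !5 = 44.
Total: 126 × 44 = 5544.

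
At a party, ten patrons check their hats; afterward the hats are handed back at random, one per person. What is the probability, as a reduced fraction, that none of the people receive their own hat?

Favorable outcomes: !10 = 1334961.
Total outcomes: 10! = 3628800.
Probability = 1334961/3628800 = 16481/44800.

16481/44800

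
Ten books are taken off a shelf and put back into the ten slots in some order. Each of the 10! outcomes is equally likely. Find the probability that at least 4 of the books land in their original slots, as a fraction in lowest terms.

34457/1814400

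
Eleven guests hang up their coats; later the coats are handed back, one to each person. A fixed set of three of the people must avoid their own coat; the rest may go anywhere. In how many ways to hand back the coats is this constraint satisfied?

30078720

Inclusion-exclusion on the 3 forbidden self-matches:
Σ_{j=0}^{3} (-1)^j C(3,j)(11-j)!
= C(3,0)·11! - C(3,1)·10! + C(3,2)·9! - C(3,3)·8!
= 39916800 - 10886400 + 1088640 - 40320
= 30078720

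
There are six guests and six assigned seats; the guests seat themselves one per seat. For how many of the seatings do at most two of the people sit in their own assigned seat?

664

Sum C(6,i)·!(6-i) for i = 0..2:
  i=0: C(6,0)·!6 = 1·265 = 265
  i=1: C(6,1)·!5 = 6·44 = 264
  i=2: C(6,2)·!4 = 15·9 = 135
Total = 664.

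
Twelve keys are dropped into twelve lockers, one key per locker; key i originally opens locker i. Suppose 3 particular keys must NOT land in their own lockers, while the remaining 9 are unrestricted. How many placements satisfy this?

369774720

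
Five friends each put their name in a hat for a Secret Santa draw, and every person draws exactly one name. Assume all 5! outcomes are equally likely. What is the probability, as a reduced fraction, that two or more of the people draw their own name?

31/120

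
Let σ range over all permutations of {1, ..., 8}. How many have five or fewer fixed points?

40291

Sum C(8,i)·!(8-i) for i = 0..5:
  i=0: C(8,0)·!8 = 1·14833 = 14833
  i=1: C(8,1)·!7 = 8·1854 = 14832
  i=2: C(8,2)·!6 = 28·265 = 7420
  i=3: C(8,3)·!5 = 56·44 = 2464
  i=4: C(8,4)·!4 = 70·9 = 630
  i=5: C(8,5)·!3 = 56·2 = 112
Total = 40291.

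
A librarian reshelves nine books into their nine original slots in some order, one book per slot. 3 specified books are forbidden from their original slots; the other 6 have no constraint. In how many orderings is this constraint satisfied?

256320

Inclusion-exclusion on the 3 forbidden self-matches:
Σ_{j=0}^{3} (-1)^j C(3,j)(9-j)!
= C(3,0)·9! - C(3,1)·8! + C(3,2)·7! - C(3,3)·6!
= 362880 - 120960 + 15120 - 720
= 256320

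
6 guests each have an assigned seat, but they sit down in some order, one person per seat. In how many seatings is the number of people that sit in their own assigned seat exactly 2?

Choose which 2 of the 6 are fixed: C(6,2) = 15.
The remaining 4 must be deranged: !4 = 9.
Total: 15 × 9 = 135.

135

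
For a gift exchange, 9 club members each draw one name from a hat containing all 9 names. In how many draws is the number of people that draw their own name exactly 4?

5544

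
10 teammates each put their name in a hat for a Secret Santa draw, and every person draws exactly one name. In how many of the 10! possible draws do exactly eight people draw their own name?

45

Choose which 8 of the 10 are fixed: C(10,8) = 45.
The remaining 2 must be deranged: !2 = 1.
Total: 45 × 1 = 45.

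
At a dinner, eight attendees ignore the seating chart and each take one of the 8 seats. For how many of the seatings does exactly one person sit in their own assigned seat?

Choose which one of the 8 is fixed: C(8,1) = 8.
The remaining 7 must be deranged: !7 = 1854.
Total: 8 × 1854 = 14832.

14832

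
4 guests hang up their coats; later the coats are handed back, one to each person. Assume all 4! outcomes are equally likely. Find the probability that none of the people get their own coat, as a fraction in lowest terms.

Favorable outcomes: !4 = 9.
Total outcomes: 4! = 24.
Probability = 9/24 = 3/8.

3/8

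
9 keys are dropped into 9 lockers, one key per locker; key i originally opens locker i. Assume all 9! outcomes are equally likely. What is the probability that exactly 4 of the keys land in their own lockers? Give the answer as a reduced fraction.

Favorable outcomes: C(9,4)·!5 = 126·44 = 5544.
Total outcomes: 9! = 362880.
Probability = 5544/362880 = 11/720.

11/720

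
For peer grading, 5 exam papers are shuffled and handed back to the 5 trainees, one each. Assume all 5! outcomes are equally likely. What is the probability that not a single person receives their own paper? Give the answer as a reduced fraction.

Favorable outcomes: !5 = 44.
Total outcomes: 5! = 120.
Probability = 44/120 = 11/30.

11/30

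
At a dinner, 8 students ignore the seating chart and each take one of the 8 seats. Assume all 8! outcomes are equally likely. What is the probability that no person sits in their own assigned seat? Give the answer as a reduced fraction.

2119/5760

Favorable outcomes: !8 = 14833.
Total outcomes: 8! = 40320.
Probability = 14833/40320 = 2119/5760.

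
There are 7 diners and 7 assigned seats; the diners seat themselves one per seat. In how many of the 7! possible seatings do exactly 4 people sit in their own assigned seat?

Choose which 4 of the 7 are fixed: C(7,4) = 35.
The remaining 3 must be deranged: !3 = 2.
Total: 35 × 2 = 70.

70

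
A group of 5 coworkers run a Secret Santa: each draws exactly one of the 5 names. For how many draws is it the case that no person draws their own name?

The subfactorial !5 = [5!/e] (nearest integer).
5! = 120, and 120/e ≈ 44.15, so !5 = 44.

44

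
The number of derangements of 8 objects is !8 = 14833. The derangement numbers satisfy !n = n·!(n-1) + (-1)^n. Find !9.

133496

!9 = 9·14833 - 1 = 133496.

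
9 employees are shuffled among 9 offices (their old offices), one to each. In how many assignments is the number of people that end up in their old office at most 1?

266993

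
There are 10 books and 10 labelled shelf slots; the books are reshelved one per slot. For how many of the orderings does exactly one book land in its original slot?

Pick the single fixed position: C(10,1) = 10 ways.
The remaining 9 must be deranged: !9 = 133496.
Total: 10 × 133496 = 1334960.

1334960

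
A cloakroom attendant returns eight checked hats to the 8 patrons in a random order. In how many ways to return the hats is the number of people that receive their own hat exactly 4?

630

Pick the 4 fixed positions: C(8,4) = 70 ways.
The remaining 4 must be deranged: !4 = 9.
Total: 70 × 9 = 630.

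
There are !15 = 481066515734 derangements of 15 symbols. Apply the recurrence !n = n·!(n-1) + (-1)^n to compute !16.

7697064251745

!16 = 16·481066515734 + 1 = 7697064251745.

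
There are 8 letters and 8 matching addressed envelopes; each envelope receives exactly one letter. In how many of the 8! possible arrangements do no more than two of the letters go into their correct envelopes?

37085

# with exactly i fixed is C(8,i)·!(8-i); sum over i=0..2:
  i=0: C(8,0)·!8 = 1·14833 = 14833
  i=1: C(8,1)·!7 = 8·1854 = 14832
  i=2: C(8,2)·!6 = 28·265 = 7420
Total = 37085.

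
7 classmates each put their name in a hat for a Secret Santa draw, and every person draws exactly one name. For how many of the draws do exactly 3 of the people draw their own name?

315

Choose which 3 of the 7 are fixed: C(7,3) = 35.
The other 4 form a derangement: !4 = 9.
Total: 35 × 9 = 315.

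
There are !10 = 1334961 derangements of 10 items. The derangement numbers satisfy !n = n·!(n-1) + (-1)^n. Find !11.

14684570

!11 = 11·1334961 - 1 = 14684570.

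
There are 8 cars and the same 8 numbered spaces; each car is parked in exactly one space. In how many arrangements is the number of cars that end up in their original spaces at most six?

40319

Sum C(8,i)·!(8-i) for i = 0..6:
  i=0: C(8,0)·!8 = 1·14833 = 14833
  i=1: C(8,1)·!7 = 8·1854 = 14832
  i=2: C(8,2)·!6 = 28·265 = 7420
  i=3: C(8,3)·!5 = 56·44 = 2464
  i=4: C(8,4)·!4 = 70·9 = 630
  i=5: C(8,5)·!3 = 56·2 = 112
  i=6: C(8,6)·!2 = 28·1 = 28
Total = 40319.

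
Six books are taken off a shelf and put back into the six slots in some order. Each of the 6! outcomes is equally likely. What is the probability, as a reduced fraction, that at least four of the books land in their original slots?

1/45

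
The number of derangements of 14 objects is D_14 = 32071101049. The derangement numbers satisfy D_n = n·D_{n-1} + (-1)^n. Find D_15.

481066515734

D_15 = 15·32071101049 - 1 = 481066515734.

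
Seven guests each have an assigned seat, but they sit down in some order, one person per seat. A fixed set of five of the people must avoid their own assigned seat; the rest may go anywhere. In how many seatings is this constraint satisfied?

2428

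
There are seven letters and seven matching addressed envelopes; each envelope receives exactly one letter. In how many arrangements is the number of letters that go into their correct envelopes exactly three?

315

Choose which 3 of the 7 are fixed: C(7,3) = 35.
The remaining 4 must be deranged: !4 = 9.
Total: 35 × 9 = 315.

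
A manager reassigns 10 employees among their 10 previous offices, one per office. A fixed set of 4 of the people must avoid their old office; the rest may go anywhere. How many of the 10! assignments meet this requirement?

Let A_j be the event that the j-th constrained one is fixed. By inclusion-exclusion over the 4 events:
Σ_{j=0}^{4} (-1)^j C(4,j)(10-j)!
= C(4,0)·10! - C(4,1)·9! + C(4,2)·8! - C(4,3)·7! + C(4,4)·6!
= 3628800 - 1451520 + 241920 - 20160 + 720
= 2399760

2399760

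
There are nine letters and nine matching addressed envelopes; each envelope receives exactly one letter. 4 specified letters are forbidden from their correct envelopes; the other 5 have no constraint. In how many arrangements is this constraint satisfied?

229080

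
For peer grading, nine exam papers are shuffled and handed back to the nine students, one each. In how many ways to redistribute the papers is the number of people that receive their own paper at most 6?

# with exactly i fixed is C(9,i)·!(9-i); sum over i=0..6:
  i=0: C(9,0)·!9 = 1·133496 = 133496
  i=1: C(9,1)·!8 = 9·14833 = 133497
  i=2: C(9,2)·!7 = 36·1854 = 66744
  i=3: C(9,3)·!6 = 84·265 = 22260
  i=4: C(9,4)·!5 = 126·44 = 5544
  i=5: C(9,5)·!4 = 126·9 = 1134
  i=6: C(9,6)·!3 = 84·2 = 168
Total = 362843.

362843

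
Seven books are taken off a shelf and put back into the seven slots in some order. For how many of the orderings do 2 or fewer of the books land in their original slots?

4633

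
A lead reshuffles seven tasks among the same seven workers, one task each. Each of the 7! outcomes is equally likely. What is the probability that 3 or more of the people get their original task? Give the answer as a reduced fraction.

407/5040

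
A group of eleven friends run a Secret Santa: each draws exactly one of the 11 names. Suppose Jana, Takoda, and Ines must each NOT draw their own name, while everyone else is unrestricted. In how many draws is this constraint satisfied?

Let A_j be the event that the j-th constrained one is fixed. By inclusion-exclusion over the 3 events:
Σ_{j=0}^{3} (-1)^j C(3,j)(11-j)!
= C(3,0)·11! - C(3,1)·10! + C(3,2)·9! - C(3,3)·8!
= 39916800 - 10886400 + 1088640 - 40320
= 30078720

30078720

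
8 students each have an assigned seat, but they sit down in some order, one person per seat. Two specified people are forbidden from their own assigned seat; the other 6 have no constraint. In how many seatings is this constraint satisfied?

30960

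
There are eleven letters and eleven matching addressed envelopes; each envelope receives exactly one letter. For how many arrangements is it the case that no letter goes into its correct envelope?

By inclusion-exclusion, !11 = Σ (-1)^k · 11!/k! for k=0..11
= 11! - 11!/1! + 11!/2! - 11!/3! + 11!/4! - 11!/5! + 11!/6! - 11!/7! + 11!/8! - 11!/9! + 11!/10! - 11!/11!
= 39916800 - 39916800 + 19958400 - 6652800 + 1663200 - 332640 + 55440 - 7920 + 990 - 110 + 11 - 1
= 14684570

14684570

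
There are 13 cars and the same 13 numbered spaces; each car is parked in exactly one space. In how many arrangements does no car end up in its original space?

2290792932

Recurrence: !13 = 12·(!12 + !11).
!13 = 12·(176214841 + 14684570) = 12·190899411 = 2290792932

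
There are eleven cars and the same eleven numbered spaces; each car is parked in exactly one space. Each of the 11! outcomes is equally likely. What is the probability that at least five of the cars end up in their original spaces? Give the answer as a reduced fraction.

Favorable outcomes: Σ_{i≥5} C(11,i)·!(11-i) = 462·265 + 462·44 + 330·9 + 165·2 + 55·1 + 11·0 + 1·1 = 146114.
Total outcomes: 11! = 39916800.
Probability = 146114/39916800 = 73057/19958400.

73057/19958400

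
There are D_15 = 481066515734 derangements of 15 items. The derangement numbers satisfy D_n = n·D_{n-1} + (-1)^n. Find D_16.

7697064251745

D_16 = 16·481066515734 + 1 = 7697064251745.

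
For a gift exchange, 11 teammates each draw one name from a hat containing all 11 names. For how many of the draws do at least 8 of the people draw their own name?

386

Sum C(11,i)·!(11-i) for i = 8..11:
  i=8: C(11,8)·!3 = 165·2 = 330
  i=9: C(11,9)·!2 = 55·1 = 55
  i=10: C(11,10)·!1 = 11·0 = 0
  i=11: C(11,11)·!0 = 1·1 = 1
Total = 386.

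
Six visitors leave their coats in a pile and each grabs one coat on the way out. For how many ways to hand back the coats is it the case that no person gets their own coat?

265

!6 = 6! · Σ_{k=0}^{6} (-1)^k/k!
= 6! - 6!/1! + 6!/2! - 6!/3! + 6!/4! - 6!/5! + 6!/6!
= 720 - 720 + 360 - 120 + 30 - 6 + 1
= 265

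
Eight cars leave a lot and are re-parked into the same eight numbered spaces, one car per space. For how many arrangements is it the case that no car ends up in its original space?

14833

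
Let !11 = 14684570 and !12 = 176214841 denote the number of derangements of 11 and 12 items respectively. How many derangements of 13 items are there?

2290792932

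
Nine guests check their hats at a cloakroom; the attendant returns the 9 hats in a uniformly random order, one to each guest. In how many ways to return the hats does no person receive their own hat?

Use !n = (n-1)(!(n-1) + !(n-2)).
!9 = 8·(14833 + 1854) = 8·16687 = 133496

133496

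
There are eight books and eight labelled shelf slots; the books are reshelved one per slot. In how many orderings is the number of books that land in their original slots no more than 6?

40319

# with exactly i fixed is C(8,i)·!(8-i); sum over i=0..6:
  i=0: C(8,0)·!8 = 1·14833 = 14833
  i=1: C(8,1)·!7 = 8·1854 = 14832
  i=2: C(8,2)·!6 = 28·265 = 7420
  i=3: C(8,3)·!5 = 56·44 = 2464
  i=4: C(8,4)·!4 = 70·9 = 630
  i=5: C(8,5)·!3 = 56·2 = 112
  i=6: C(8,6)·!2 = 28·1 = 28
Total = 40319.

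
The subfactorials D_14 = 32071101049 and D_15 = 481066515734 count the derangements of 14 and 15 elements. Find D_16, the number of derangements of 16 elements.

D_16 = (16-1)·(D_15 + D_14) = 15·(481066515734 + 32071101049) = 15·513137616783 = 7697064251745.

7697064251745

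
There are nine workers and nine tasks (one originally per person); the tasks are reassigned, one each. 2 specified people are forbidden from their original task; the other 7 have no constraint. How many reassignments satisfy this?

287280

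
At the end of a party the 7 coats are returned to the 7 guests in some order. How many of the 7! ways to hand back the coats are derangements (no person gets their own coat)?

!7 is the nearest integer to 7!/e.
7! = 5040, and 5040/e ≈ 1854.11, so !7 = 1854.

1854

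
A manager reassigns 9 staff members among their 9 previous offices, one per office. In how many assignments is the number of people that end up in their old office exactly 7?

Pick the 7 fixed positions: C(9,7) = 36 ways.
The remaining 2 must be deranged: !2 = 1.
Total: 36 × 1 = 36.

36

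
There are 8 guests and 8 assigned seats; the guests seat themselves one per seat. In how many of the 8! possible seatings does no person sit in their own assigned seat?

14833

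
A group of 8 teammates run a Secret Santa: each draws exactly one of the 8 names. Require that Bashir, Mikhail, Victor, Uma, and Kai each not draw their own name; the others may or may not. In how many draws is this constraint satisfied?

Inclusion-exclusion on the 5 forbidden self-matches:
Σ_{j=0}^{5} (-1)^j C(5,j)(8-j)!
= C(5,0)·8! - C(5,1)·7! + C(5,2)·6! - C(5,3)·5! + C(5,4)·4! - C(5,5)·3!
= 40320 - 25200 + 7200 - 1200 + 120 - 6
= 21234

21234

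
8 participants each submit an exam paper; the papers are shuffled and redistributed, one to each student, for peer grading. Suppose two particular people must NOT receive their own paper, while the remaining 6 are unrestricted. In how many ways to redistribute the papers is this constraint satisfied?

30960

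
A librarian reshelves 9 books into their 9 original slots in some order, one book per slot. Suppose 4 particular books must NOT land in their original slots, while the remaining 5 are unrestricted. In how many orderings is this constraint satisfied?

229080

Let A_j be the event that the j-th constrained one is fixed. By inclusion-exclusion over the 4 events:
Σ_{j=0}^{4} (-1)^j C(4,j)(9-j)!
= C(4,0)·9! - C(4,1)·8! + C(4,2)·7! - C(4,3)·6! + C(4,4)·5!
= 362880 - 161280 + 30240 - 2880 + 120
= 229080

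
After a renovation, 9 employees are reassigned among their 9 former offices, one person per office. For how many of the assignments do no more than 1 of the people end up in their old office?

266993

# with exactly i fixed is C(9,i)·!(9-i); sum over i=0..1:
  i=0: C(9,0)·!9 = 1·133496 = 133496
  i=1: C(9,1)·!8 = 9·14833 = 133497
Total = 266993.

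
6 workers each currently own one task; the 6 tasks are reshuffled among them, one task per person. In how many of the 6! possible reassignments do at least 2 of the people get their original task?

191

Sum C(6,i)·!(6-i) for i = 2..6:
  i=2: C(6,2)·!4 = 15·9 = 135
  i=3: C(6,3)·!3 = 20·2 = 40
  i=4: C(6,4)·!2 = 15·1 = 15
  i=5: C(6,5)·!1 = 6·0 = 0
  i=6: C(6,6)·!0 = 1·1 = 1
Total = 191.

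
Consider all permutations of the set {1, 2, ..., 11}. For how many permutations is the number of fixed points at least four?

Sum C(11,i)·!(11-i) for i = 4..11:
  i=4: C(11,4)·!7 = 330·1854 = 611820
  i=5: C(11,5)·!6 = 462·265 = 122430
  i=6: C(11,6)·!5 = 462·44 = 20328
  i=7: C(11,7)·!4 = 330·9 = 2970
  i=8: C(11,8)·!3 = 165·2 = 330
  i=9: C(11,9)·!2 = 55·1 = 55
  i=10: C(11,10)·!1 = 11·0 = 0
  i=11: C(11,11)·!0 = 1·1 = 1
Total = 757934.

757934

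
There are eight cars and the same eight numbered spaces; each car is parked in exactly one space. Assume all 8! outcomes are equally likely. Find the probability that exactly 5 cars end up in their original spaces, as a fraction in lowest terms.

Favorable outcomes: C(8,5)·!3 = 56·2 = 112.
Total outcomes: 8! = 40320.
Probability = 112/40320 = 1/360.

1/360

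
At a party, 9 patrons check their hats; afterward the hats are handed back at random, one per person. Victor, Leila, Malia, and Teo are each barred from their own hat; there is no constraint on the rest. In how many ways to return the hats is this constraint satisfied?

229080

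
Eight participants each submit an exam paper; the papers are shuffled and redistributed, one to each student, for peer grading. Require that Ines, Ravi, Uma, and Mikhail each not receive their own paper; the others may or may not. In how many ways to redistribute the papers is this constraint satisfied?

24024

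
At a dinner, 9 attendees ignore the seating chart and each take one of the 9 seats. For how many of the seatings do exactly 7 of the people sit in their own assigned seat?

Pick the 7 fixed positions: C(9,7) = 36 ways.
The remaining 2 must be deranged: !2 = 1.
Total: 36 × 1 = 36.

36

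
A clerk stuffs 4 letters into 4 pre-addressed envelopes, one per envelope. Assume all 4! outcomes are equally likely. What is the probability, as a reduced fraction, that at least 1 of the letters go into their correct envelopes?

Favorable outcomes: Σ_{i≥1} C(4,i)·!(4-i) = 4·2 + 6·1 + 4·0 + 1·1 = 15.
Total outcomes: 4! = 24.
Probability = 15/24 = 5/8.

5/8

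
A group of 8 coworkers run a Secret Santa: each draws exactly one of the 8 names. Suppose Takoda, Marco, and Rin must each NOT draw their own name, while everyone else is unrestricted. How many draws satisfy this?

27240

Inclusion-exclusion on the 3 forbidden self-matches:
Σ_{j=0}^{3} (-1)^j C(3,j)(8-j)!
= C(3,0)·8! - C(3,1)·7! + C(3,2)·6! - C(3,3)·5!
= 40320 - 15120 + 2160 - 120
= 27240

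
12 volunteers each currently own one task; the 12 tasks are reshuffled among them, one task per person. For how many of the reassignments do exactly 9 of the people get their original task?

440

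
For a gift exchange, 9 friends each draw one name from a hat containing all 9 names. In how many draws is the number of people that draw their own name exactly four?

Pick the 4 fixed positions: C(9,4) = 126 ways.
The remaining 5 must be deranged: !5 = 44.
Total: 126 × 44 = 5544.

5544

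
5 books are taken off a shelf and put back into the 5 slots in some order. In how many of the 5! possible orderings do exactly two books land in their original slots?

20

Pick the 2 fixed positions: C(5,2) = 10 ways.
The other 3 form a derangement: !3 = 2.
Total: 10 × 2 = 20.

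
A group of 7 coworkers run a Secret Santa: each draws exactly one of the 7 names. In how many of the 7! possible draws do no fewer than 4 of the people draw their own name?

92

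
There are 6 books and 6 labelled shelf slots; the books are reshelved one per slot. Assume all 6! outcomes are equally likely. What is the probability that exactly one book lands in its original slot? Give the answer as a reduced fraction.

Favorable outcomes: C(6,1)·!5 = 6·44 = 264.
Total outcomes: 6! = 720.
Probability = 264/720 = 11/30.

11/30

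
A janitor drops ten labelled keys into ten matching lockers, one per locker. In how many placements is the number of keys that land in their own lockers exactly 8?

Choose which 8 of the 10 are fixed: C(10,8) = 45.
The remaining 2 must be deranged: !2 = 1.
Total: 45 × 1 = 45.

45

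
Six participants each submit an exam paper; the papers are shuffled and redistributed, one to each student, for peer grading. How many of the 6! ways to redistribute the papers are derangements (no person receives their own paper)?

!6 = 6! · Σ_{k=0}^{6} (-1)^k/k!
= 6! - 6!/1! + 6!/2! - 6!/3! + 6!/4! - 6!/5! + 6!/6!
= 720 - 720 + 360 - 120 + 30 - 6 + 1
= 265

265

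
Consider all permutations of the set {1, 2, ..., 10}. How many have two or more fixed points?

958879

# with exactly i fixed is C(10,i)·!(10-i); sum over i=2..10:
  i=2: C(10,2)·!8 = 45·14833 = 667485
  i=3: C(10,3)·!7 = 120·1854 = 222480
  i=4: C(10,4)·!6 = 210·265 = 55650
  i=5: C(10,5)·!5 = 252·44 = 11088
  i=6: C(10,6)·!4 = 210·9 = 1890
  i=7: C(10,7)·!3 = 120·2 = 240
  i=8: C(10,8)·!2 = 45·1 = 45
  i=9: C(10,9)·!1 = 10·0 = 0
  i=10: C(10,10)·!0 = 1·1 = 1
Total = 958879.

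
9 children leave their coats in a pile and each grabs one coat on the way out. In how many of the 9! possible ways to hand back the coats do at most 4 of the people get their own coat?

# with exactly i fixed is C(9,i)·!(9-i); sum over i=0..4:
  i=0: C(9,0)·!9 = 1·133496 = 133496
  i=1: C(9,1)·!8 = 9·14833 = 133497
  i=2: C(9,2)·!7 = 36·1854 = 66744
  i=3: C(9,3)·!6 = 84·265 = 22260
  i=4: C(9,4)·!5 = 126·44 = 5544
Total = 361541.

361541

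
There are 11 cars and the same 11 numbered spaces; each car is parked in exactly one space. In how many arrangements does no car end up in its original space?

14684570

!11 = 11! · Σ_{k=0}^{11} (-1)^k/k!
= 11! - 11!/1! + 11!/2! - 11!/3! + 11!/4! - 11!/5! + 11!/6! - 11!/7! + 11!/8! - 11!/9! + 11!/10! - 11!/11!
= 39916800 - 39916800 + 19958400 - 6652800 + 1663200 - 332640 + 55440 - 7920 + 990 - 110 + 11 - 1
= 14684570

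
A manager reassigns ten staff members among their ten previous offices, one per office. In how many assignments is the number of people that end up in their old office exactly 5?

11088

Pick the 5 fixed positions: C(10,5) = 252 ways.
The remaining 5 must be deranged: !5 = 44.
Total: 252 × 44 = 11088.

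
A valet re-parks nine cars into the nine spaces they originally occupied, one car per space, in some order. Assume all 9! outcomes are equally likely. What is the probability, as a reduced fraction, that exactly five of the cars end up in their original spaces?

Favorable outcomes: C(9,5)·!4 = 126·9 = 1134.
Total outcomes: 9! = 362880.
Probability = 1134/362880 = 1/320.

1/320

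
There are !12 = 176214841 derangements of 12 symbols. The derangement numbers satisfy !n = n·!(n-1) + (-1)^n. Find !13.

!13 = 13·176214841 - 1 = 2290792932.

2290792932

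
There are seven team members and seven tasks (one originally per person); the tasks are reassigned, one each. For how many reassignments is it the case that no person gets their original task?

Recurrence: !7 = 6·(!6 + !5).
!7 = 6·(265 + 44) = 6·309 = 1854

1854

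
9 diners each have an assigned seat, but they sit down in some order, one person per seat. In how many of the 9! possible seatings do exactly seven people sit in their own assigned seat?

36

Pick the 7 fixed positions: C(9,7) = 36 ways.
The remaining 2 must be deranged: !2 = 1.
Total: 36 × 1 = 36.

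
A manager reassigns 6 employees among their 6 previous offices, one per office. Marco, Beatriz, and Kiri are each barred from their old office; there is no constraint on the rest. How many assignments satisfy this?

426

Let A_j be the event that the j-th constrained one is fixed. By inclusion-exclusion over the 3 events:
Σ_{j=0}^{3} (-1)^j C(3,j)(6-j)!
= C(3,0)·6! - C(3,1)·5! + C(3,2)·4! - C(3,3)·3!
= 720 - 360 + 72 - 6
= 426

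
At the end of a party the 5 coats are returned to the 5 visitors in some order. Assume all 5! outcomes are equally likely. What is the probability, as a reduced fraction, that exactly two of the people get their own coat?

1/6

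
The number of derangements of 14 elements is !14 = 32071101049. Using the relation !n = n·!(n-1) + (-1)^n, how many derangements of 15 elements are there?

481066515734

!15 = 15·32071101049 - 1 = 481066515734.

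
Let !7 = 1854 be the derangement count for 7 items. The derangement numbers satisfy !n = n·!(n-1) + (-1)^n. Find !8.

14833

!8 = 8·1854 + 1 = 14833.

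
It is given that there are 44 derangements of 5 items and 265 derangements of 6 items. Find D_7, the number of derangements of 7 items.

1854

D_7 = (7-1)·(D_6 + D_5) = 6·(265 + 44) = 6·309 = 1854.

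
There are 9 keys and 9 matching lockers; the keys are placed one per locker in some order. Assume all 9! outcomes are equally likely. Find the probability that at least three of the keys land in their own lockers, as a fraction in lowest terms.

29143/362880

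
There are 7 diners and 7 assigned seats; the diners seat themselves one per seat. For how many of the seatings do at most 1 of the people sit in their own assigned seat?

3709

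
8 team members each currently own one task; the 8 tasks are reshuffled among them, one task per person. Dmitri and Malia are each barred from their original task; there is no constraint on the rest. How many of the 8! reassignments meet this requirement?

Let A_j be the event that the j-th constrained one is fixed. By inclusion-exclusion over the 2 events:
Σ_{j=0}^{2} (-1)^j C(2,j)(8-j)!
= C(2,0)·8! - C(2,1)·7! + C(2,2)·6!
= 40320 - 10080 + 720
= 30960

30960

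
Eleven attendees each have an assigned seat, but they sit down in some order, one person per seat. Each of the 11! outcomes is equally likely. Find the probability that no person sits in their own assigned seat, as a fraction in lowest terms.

1468457/3991680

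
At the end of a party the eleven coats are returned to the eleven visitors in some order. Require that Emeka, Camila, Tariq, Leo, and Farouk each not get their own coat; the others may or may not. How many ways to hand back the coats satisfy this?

25022880

Inclusion-exclusion on the 5 forbidden self-matches:
Σ_{j=0}^{5} (-1)^j C(5,j)(11-j)!
= C(5,0)·11! - C(5,1)·10! + C(5,2)·9! - C(5,3)·8! + C(5,4)·7! - C(5,5)·6!
= 39916800 - 18144000 + 3628800 - 403200 + 25200 - 720
= 25022880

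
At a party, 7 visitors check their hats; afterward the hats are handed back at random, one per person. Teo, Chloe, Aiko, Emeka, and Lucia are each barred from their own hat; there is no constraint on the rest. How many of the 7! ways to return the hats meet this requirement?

Let A_j be the event that the j-th constrained one is fixed. By inclusion-exclusion over the 5 events:
Σ_{j=0}^{5} (-1)^j C(5,j)(7-j)!
= C(5,0)·7! - C(5,1)·6! + C(5,2)·5! - C(5,3)·4! + C(5,4)·3! - C(5,5)·2!
= 5040 - 3600 + 1200 - 240 + 30 - 2
= 2428

2428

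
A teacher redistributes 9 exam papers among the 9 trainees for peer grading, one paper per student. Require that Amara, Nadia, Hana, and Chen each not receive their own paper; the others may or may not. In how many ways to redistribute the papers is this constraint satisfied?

229080

Let A_j be the event that the j-th constrained one is fixed. By inclusion-exclusion over the 4 events:
Σ_{j=0}^{4} (-1)^j C(4,j)(9-j)!
= C(4,0)·9! - C(4,1)·8! + C(4,2)·7! - C(4,3)·6! + C(4,4)·5!
= 362880 - 161280 + 30240 - 2880 + 120
= 229080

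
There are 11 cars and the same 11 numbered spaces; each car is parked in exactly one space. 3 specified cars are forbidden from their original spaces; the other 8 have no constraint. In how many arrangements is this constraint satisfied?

Let A_j be the event that the j-th constrained one is fixed. By inclusion-exclusion over the 3 events:
Σ_{j=0}^{3} (-1)^j C(3,j)(11-j)!
= C(3,0)·11! - C(3,1)·10! + C(3,2)·9! - C(3,3)·8!
= 39916800 - 10886400 + 1088640 - 40320
= 30078720

30078720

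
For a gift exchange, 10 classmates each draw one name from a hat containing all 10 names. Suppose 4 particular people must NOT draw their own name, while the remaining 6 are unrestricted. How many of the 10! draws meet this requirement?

2399760

Inclusion-exclusion on the 4 forbidden self-matches:
Σ_{j=0}^{4} (-1)^j C(4,j)(10-j)!
= C(4,0)·10! - C(4,1)·9! + C(4,2)·8! - C(4,3)·7! + C(4,4)·6!
= 3628800 - 1451520 + 241920 - 20160 + 720
= 2399760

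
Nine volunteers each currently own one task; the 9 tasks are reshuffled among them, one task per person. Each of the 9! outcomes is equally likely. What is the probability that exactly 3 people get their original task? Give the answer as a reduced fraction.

Favorable outcomes: C(9,3)·!6 = 84·265 = 22260.
Total outcomes: 9! = 362880.
Probability = 22260/362880 = 53/864.

53/864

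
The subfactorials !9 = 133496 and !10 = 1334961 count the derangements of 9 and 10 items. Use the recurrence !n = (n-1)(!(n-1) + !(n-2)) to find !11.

14684570

!11 = (11-1)·(!10 + !9) = 10·(1334961 + 133496) = 10·1468457 = 14684570.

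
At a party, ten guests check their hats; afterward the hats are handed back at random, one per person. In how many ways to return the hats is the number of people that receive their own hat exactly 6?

1890

Choose which 6 of the 10 are fixed: C(10,6) = 210.
The other 4 form a derangement: !4 = 9.
Total: 210 × 9 = 1890.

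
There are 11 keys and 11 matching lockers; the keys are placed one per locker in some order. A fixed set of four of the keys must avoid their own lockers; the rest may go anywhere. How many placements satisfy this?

27422640

Inclusion-exclusion on the 4 forbidden self-matches:
Σ_{j=0}^{4} (-1)^j C(4,j)(11-j)!
= C(4,0)·11! - C(4,1)·10! + C(4,2)·9! - C(4,3)·8! + C(4,4)·7!
= 39916800 - 14515200 + 2177280 - 161280 + 5040
= 27422640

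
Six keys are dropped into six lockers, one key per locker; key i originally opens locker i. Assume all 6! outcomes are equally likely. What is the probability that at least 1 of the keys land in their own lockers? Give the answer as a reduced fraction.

91/144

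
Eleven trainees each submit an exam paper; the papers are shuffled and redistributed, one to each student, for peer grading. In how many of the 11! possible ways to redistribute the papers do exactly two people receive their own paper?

Pick the 2 fixed positions: C(11,2) = 55 ways.
The remaining 9 must be deranged: !9 = 133496.
Total: 55 × 133496 = 7342280.

7342280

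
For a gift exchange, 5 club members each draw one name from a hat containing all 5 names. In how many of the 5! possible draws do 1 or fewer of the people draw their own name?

Sum C(5,i)·!(5-i) for i = 0..1:
  i=0: C(5,0)·!5 = 1·44 = 44
  i=1: C(5,1)·!4 = 5·9 = 45
Total = 89.

89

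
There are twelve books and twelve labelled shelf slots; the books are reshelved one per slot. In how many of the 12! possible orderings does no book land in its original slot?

The subfactorial !12 = [12!/e] (nearest integer).
12! = 479001600, and 479001600/e ≈ 176214840.93, so !12 = 176214841.

176214841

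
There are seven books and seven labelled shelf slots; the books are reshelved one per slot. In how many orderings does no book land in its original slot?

The number of derangements of 7 is !7 = Σ_{k=0}^{7} (-1)^k·7!/k!
= 7! - 7!/1! + 7!/2! - 7!/3! + 7!/4! - 7!/5! + 7!/6! - 7!/7!
= 5040 - 5040 + 2520 - 840 + 210 - 42 + 7 - 1
= 1854

1854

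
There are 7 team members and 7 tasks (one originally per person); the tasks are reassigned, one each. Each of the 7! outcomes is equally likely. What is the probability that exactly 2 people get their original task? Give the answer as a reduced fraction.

11/60

Favorable outcomes: C(7,2)·!5 = 21·44 = 924.
Total outcomes: 7! = 5040.
Probability = 924/5040 = 11/60.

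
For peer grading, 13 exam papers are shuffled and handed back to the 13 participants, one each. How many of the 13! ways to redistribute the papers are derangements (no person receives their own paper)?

!13 = 13! · Σ_{k=0}^{13} (-1)^k/k!
= 13! - 13!/1! + 13!/2! - 13!/3! + 13!/4! - 13!/5! + 13!/6! - 13!/7! + 13!/8! - 13!/9! + 13!/10! - 13!/11! + 13!/12! - 13!/13!
= 6227020800 - 6227020800 + 3113510400 - 1037836800 + 259459200 - 51891840 + 8648640 - 1235520 + 154440 - 17160 + 1716 - 156 + 13 - 1
= 2290792932

2290792932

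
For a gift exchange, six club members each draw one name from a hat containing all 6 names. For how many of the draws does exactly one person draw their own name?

264

Choose which one of the 6 is fixed: C(6,1) = 6.
The remaining 5 must be deranged: !5 = 44.
Total: 6 × 44 = 264.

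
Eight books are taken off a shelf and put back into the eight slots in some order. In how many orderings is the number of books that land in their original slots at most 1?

29665

# with exactly i fixed is C(8,i)·!(8-i); sum over i=0..1:
  i=0: C(8,0)·!8 = 1·14833 = 14833
  i=1: C(8,1)·!7 = 8·1854 = 14832
Total = 29665.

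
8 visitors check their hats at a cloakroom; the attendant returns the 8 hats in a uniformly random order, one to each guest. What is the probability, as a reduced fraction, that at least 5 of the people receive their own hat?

Favorable outcomes: Σ_{i≥5} C(8,i)·!(8-i) = 56·2 + 28·1 + 8·0 + 1·1 = 141.
Total outcomes: 8! = 40320.
Probability = 141/40320 = 47/13440.

47/13440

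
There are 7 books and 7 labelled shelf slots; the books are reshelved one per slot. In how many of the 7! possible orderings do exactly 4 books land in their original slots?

Choose which 4 of the 7 are fixed: C(7,4) = 35.
The remaining 3 must be deranged: !3 = 2.
Total: 35 × 2 = 70.

70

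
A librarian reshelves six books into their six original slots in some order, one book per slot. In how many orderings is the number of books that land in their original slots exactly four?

15

Choose which 4 of the 6 are fixed: C(6,4) = 15.
The remaining 2 must be deranged: !2 = 1.
Total: 15 × 1 = 15.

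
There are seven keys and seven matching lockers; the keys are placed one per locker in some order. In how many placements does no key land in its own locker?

Recurrence: !7 = 7·!6 + (-1)^7.
!7 = 7·265 - 1 = 1854

1854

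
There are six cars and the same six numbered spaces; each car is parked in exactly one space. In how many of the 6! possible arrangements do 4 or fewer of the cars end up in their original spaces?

719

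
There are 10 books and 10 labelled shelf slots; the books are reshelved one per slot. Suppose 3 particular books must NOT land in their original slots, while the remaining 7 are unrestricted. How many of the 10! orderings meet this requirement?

2656080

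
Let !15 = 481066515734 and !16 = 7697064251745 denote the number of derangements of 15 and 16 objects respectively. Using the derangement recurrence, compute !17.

!17 = (17-1)·(!16 + !15) = 16·(7697064251745 + 481066515734) = 16·8178130767479 = 130850092279664.

130850092279664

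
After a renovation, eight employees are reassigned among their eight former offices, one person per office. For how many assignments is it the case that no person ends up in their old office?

Recurrence: !8 = 8·!7 + (-1)^8.
!8 = 8·1854 + 1 = 14833

14833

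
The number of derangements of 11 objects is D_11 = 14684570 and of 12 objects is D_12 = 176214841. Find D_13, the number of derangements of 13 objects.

D_13 = (13-1)·(D_12 + D_11) = 12·(176214841 + 14684570) = 12·190899411 = 2290792932.

2290792932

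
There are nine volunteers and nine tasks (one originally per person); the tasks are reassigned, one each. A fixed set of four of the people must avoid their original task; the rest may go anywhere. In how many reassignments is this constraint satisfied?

229080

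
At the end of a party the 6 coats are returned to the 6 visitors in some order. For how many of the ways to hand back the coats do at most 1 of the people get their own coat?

# with exactly i fixed is C(6,i)·!(6-i); sum over i=0..1:
  i=0: C(6,0)·!6 = 1·265 = 265
  i=1: C(6,1)·!5 = 6·44 = 264
Total = 529.

529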